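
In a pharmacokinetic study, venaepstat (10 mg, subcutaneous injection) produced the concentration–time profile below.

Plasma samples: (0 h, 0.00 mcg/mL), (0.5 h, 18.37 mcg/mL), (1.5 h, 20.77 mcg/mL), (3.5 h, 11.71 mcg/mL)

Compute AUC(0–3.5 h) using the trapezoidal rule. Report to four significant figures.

AUC = 56.64 mcg/mL·h

Trapezoidal AUC_0→3.5:
  [0→0.5]: (0.00+18.37)/2 × 0.5 = 4.5925
  [0.5→1.5]: (18.37+20.77)/2 × 1 = 19.57
  [1.5→3.5]: (20.77+11.71)/2 × 2 = 32.48
  Sum = 56.6425 mcg/mL·h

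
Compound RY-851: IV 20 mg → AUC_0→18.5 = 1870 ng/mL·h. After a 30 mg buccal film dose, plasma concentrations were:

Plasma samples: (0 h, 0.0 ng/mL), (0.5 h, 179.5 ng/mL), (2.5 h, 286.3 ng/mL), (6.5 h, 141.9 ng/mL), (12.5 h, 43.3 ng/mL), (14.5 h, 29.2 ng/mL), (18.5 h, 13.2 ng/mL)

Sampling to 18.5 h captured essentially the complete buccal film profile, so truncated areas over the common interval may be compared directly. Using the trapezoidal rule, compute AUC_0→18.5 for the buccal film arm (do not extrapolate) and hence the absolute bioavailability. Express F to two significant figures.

F = 0.74

Trapezoidal AUC_0→18.5 (buccal film):
  [0→0.5]: (0.0+179.5)/2 × 0.5 = 44.875
  [0.5→2.5]: (179.5+286.3)/2 × 2 = 465.8
  [2.5→6.5]: (286.3+141.9)/2 × 4 = 856.4
  [6.5→12.5]: (141.9+43.3)/2 × 6 = 555.6
  [12.5→14.5]: (43.3+29.2)/2 × 2 = 72.5
  [14.5→18.5]: (29.2+13.2)/2 × 4 = 84.8
  Sum = 2079.975 ng/mL·h
F = (AUC_ev/D_ev)/(AUC_iv/D_iv) = (2079.975/30)/(1870/20) = 69.3325/93.5 = 0.7415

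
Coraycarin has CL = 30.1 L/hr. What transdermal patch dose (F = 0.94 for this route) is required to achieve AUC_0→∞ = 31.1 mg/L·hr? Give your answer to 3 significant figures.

Dose = CL × AUC_0→∞ / F
     = 30.1 × 31.1 / 0.94 = 995.862 mg

Dose = 996 mg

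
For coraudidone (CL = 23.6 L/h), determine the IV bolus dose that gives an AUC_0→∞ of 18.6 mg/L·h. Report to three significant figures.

Dose = 439 mg

Dose_iv = CL × AUC_0→∞
     = 23.6 × 18.6 = 438.96 mg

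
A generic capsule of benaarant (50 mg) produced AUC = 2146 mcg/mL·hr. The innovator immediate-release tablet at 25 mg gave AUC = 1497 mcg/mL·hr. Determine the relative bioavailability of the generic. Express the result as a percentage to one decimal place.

F_rel = (AUC_test/D_test) / (AUC_ref/D_ref)
      = (2146/50) / (1497/25)
      = 42.92 / 59.88 = 0.7168 = 71.68%

F_rel = 71.7%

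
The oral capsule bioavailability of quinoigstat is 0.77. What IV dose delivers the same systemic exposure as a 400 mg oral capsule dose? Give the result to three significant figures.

D_iv = 308 mg

Systemic exposure from an extravascular dose = F × D_ev, so the equivalent IV dose is F × D_ev.
D_iv = F × D_ev = 0.77 × 400 = 308 mg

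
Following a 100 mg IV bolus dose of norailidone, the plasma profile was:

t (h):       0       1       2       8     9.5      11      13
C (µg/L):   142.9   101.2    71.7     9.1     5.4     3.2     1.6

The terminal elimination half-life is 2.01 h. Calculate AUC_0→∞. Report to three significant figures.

Trapezoidal AUC_0→13:
  [0→1]: (142.9+101.2)/2 × 1 = 122.05
  [1→2]: (101.2+71.7)/2 × 1 = 86.45
  [2→8]: (71.7+9.1)/2 × 6 = 242.4
  [8→9.5]: (9.1+5.4)/2 × 1.5 = 10.875
  [9.5→11]: (5.4+3.2)/2 × 1.5 = 6.45
  [11→13]: (3.2+1.6)/2 × 2 = 4.8
  Sum = 473.025 µg/L·h
k_e = ln2 / t½ = 0.693147 / 2.01 = 0.3448 h^-1
Extrapolated tail: C_last / k_e = 1.6 / 0.3448 = 4.640
AUC_0→∞ = 473.025 + 4.640 = 477.665 µg/L·h

AUC = 478 µg/L·h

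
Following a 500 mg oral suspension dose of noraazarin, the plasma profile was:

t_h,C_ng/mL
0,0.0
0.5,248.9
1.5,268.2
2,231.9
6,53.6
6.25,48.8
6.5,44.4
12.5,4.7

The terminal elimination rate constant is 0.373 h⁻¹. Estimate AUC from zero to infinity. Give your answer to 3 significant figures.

Trapezoidal AUC_0→12.5:
  [0→0.5]: (0.0+248.9)/2 × 0.5 = 62.225
  [0.5→1.5]: (248.9+268.2)/2 × 1 = 258.55
  [1.5→2]: (268.2+231.9)/2 × 0.5 = 125.025
  [2→6]: (231.9+53.6)/2 × 4 = 571.0
  [6→6.25]: (53.6+48.8)/2 × 0.25 = 12.8
  [6.25→6.5]: (48.8+44.4)/2 × 0.25 = 11.65
  [6.5→12.5]: (44.4+4.7)/2 × 6 = 147.3
  Sum = 1188.55 ng/mL·h
Extrapolated tail: C_last / k_e = 4.7 / 0.373 = 12.601
AUC_0→∞ = 1188.55 + 12.601 = 1201.151 ng/mL·h

AUC = 1200 ng/mL·h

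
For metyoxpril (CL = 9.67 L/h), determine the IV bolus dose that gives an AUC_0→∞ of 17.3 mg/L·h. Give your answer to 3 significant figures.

Dose_iv = CL × AUC_0→∞
     = 9.67 × 17.3 = 167.291 mg

Dose = 167 mg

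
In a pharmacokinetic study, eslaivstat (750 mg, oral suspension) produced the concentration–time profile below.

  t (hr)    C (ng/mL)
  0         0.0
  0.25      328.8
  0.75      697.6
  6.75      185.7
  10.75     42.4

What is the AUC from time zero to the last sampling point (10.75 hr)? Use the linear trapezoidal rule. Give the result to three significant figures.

AUC = 3400 ng/mL·hr

Trapezoidal AUC_0→10.75:
  [0→0.25]: (0.0+328.8)/2 × 0.25 = 41.1
  [0.25→0.75]: (328.8+697.6)/2 × 0.5 = 256.6
  [0.75→6.75]: (697.6+185.7)/2 × 6 = 2649.9
  [6.75→10.75]: (185.7+42.4)/2 × 4 = 456.2
  Sum = 3403.8 ng/mL·hr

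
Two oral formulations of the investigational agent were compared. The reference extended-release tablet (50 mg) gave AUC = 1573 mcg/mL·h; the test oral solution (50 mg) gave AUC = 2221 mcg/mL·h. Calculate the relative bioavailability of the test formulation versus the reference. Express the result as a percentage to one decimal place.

F_rel = 141.2%

F_rel = (AUC_test/D_test) / (AUC_ref/D_ref)
      = (2221/50) / (1573/50)
      = 44.42 / 31.46 = 1.4120 = 141.20%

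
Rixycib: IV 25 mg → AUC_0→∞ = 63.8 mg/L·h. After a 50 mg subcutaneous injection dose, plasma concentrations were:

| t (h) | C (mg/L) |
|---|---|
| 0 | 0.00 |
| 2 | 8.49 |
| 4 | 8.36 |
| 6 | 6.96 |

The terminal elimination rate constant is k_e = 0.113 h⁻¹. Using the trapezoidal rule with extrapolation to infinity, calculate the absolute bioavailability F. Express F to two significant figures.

Trapezoidal AUC_0→6 (subcutaneous injection):
  [0→2]: (0.00+8.49)/2 × 2 = 8.49
  [2→4]: (8.49+8.36)/2 × 2 = 16.85
  [4→6]: (8.36+6.96)/2 × 2 = 15.32
  Sum = 40.66 mg/L·h
Tail: C_last/k_e = 6.96/0.113 = 61.593
AUC_0→∞ (subcutaneous injection) = 40.66 + 61.593 = 102.253 mg/L·h
F = (AUC_ev/D_ev)/(AUC_iv/D_iv) = (102.253/50)/(63.8/25) = 2.04506/2.552 = 0.8014

F = 0.80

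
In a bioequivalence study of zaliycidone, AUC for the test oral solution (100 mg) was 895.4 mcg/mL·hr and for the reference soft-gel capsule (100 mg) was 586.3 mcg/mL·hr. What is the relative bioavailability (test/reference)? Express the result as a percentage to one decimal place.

F_rel = (AUC_test/D_test) / (AUC_ref/D_ref)
      = (895.4/100) / (586.3/100)
      = 8.954 / 5.863 = 1.5272 = 152.72%

F_rel = 152.7%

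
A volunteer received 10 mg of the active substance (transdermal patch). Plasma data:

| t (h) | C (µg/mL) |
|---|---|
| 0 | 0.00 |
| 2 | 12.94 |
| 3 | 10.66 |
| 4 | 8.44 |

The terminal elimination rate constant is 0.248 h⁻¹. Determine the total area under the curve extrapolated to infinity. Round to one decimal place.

Trapezoidal AUC_0→4:
  [0→2]: (0.00+12.94)/2 × 2 = 12.94
  [2→3]: (12.94+10.66)/2 × 1 = 11.8
  [3→4]: (10.66+8.44)/2 × 1 = 9.55
  Sum = 34.29 µg/mL·h
Extrapolated tail: C_last / k_e = 8.44 / 0.248 = 34.032
AUC_0→∞ = 34.29 + 34.032 = 68.322 µg/mL·h

AUC = 68.3 µg/mL·h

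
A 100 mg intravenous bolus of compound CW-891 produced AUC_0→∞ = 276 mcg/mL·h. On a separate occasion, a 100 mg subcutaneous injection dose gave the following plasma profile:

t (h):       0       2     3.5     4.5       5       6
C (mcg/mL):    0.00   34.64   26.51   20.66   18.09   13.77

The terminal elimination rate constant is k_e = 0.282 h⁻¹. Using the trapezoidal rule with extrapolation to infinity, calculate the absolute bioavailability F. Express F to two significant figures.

Trapezoidal AUC_0→6 (subcutaneous injection):
  [0→2]: (0.00+34.64)/2 × 2 = 34.64
  [2→3.5]: (34.64+26.51)/2 × 1.5 = 45.8625
  [3.5→4.5]: (26.51+20.66)/2 × 1 = 23.585
  [4.5→5]: (20.66+18.09)/2 × 0.5 = 9.6875
  [5→6]: (18.09+13.77)/2 × 1 = 15.93
  Sum = 129.705 mcg/mL·h
Tail: C_last/k_e = 13.77/0.282 = 48.830
AUC_0→∞ (subcutaneous injection) = 129.705 + 48.830 = 178.535 mcg/mL·h
F = (AUC_ev/D_ev)/(AUC_iv/D_iv) = (178.535/100)/(276/100) = 1.78535/2.76 = 0.6469

F = 0.65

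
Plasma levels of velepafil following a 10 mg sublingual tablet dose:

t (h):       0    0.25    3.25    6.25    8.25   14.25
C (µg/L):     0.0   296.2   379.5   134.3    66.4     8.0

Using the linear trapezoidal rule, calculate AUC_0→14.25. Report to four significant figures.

Trapezoidal AUC_0→14.25:
  [0→0.25]: (0.0+296.2)/2 × 0.25 = 37.025
  [0.25→3.25]: (296.2+379.5)/2 × 3 = 1013.55
  [3.25→6.25]: (379.5+134.3)/2 × 3 = 770.7
  [6.25→8.25]: (134.3+66.4)/2 × 2 = 200.7
  [8.25→14.25]: (66.4+8.0)/2 × 6 = 223.2
  Sum = 2245.175 µg/L·h

AUC = 2245 µg/L·h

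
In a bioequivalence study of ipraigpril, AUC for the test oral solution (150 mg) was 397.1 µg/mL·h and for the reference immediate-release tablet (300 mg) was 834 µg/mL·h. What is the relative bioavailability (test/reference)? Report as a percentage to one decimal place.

F_rel = 95.2%

F_rel = (AUC_test/D_test) / (AUC_ref/D_ref)
      = (397.1/150) / (834/300)
      = 2.64733 / 2.78 = 0.9523 = 95.23%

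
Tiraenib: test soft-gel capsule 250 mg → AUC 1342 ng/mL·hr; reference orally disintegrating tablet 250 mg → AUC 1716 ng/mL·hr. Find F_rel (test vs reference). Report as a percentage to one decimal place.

F_rel = (AUC_test/D_test) / (AUC_ref/D_ref)
      = (1342/250) / (1716/250)
      = 5.368 / 6.864 = 0.7821 = 78.21%

F_rel = 78.2%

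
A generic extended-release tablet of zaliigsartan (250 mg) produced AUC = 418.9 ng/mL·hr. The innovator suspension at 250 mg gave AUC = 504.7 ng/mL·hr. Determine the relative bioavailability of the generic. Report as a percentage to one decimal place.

F_rel = 83.0%

F_rel = (AUC_test/D_test) / (AUC_ref/D_ref)
      = (418.9/250) / (504.7/250)
      = 1.6756 / 2.0188 = 0.8300 = 83.00%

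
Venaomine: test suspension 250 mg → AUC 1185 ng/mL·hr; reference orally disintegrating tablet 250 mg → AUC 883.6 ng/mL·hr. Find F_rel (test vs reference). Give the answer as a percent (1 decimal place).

F_rel = (AUC_test/D_test) / (AUC_ref/D_ref)
      = (1185/250) / (883.6/250)
      = 4.74 / 3.5344 = 1.3411 = 134.11%

F_rel = 134.1%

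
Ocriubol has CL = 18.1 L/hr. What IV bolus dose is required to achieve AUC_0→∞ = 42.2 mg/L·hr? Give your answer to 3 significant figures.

Dose_iv = CL × AUC_0→∞
     = 18.1 × 42.2 = 763.82 mg

Dose = 764 mg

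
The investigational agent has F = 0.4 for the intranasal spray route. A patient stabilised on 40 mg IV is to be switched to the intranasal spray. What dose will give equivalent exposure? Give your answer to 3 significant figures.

For equal systemic exposure: F × D_ev = D_iv
D_ev = D_iv / F = 40 / 0.4 = 100 mg

D_intranasal = 100 mg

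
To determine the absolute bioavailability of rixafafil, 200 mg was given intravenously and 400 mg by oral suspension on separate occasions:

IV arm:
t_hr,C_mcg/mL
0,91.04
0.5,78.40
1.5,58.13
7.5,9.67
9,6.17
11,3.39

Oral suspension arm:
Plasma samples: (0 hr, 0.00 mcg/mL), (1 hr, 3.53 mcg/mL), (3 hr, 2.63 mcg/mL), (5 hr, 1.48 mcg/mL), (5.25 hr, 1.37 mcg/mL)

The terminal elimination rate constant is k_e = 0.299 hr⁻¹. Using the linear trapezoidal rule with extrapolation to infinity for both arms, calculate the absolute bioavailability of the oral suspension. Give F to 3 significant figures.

Trapezoidal AUC_0→11 (IV):
  [0→0.5]: (91.04+78.40)/2 × 0.5 = 42.36
  [0.5→1.5]: (78.40+58.13)/2 × 1 = 68.265
  [1.5→7.5]: (58.13+9.67)/2 × 6 = 203.4
  [7.5→9]: (9.67+6.17)/2 × 1.5 = 11.88
  [9→11]: (6.17+3.39)/2 × 2 = 9.56
  Sum = 335.465 mcg/mL·hr
IV tail: 3.39/0.299 = 11.338; AUC_iv,0→∞ = 335.465 + 11.338 = 346.803 mcg/mL·hr
Trapezoidal AUC_0→5.25 (oral suspension):
  [0→1]: (0.00+3.53)/2 × 1 = 1.765
  [1→3]: (3.53+2.63)/2 × 2 = 6.16
  [3→5]: (2.63+1.48)/2 × 2 = 4.11
  [5→5.25]: (1.48+1.37)/2 × 0.25 = 0.35625
  Sum = 12.39125 mcg/mL·hr
oral suspension tail: 1.37/0.299 = 4.582; AUC_ev,0→∞ = 12.39125 + 4.582 = 16.97325 mcg/mL·hr
F = (AUC_ev/D_ev)/(AUC_iv/D_iv) = (16.97325/400)/(346.803/200) = 0.042433125/1.734015 = 0.0245

F = 0.0245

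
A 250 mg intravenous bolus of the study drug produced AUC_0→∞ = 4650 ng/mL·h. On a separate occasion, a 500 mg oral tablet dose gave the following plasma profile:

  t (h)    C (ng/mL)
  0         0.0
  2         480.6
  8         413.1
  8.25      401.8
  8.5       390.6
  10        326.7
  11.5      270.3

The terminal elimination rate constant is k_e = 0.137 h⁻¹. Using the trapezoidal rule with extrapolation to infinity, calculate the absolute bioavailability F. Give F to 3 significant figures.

F = 0.680

Trapezoidal AUC_0→11.5 (oral tablet):
  [0→2]: (0.0+480.6)/2 × 2 = 480.6
  [2→8]: (480.6+413.1)/2 × 6 = 2681.1
  [8→8.25]: (413.1+401.8)/2 × 0.25 = 101.8625
  [8.25→8.5]: (401.8+390.6)/2 × 0.25 = 99.05
  [8.5→10]: (390.6+326.7)/2 × 1.5 = 537.975
  [10→11.5]: (326.7+270.3)/2 × 1.5 = 447.75
  Sum = 4348.3375 ng/mL·h
Tail: C_last/k_e = 270.3/0.137 = 1972.993
AUC_0→∞ (oral tablet) = 4348.3375 + 1972.993 = 6321.3305 ng/mL·h
F = (AUC_ev/D_ev)/(AUC_iv/D_iv) = (6321.3305/500)/(4650/250) = 12.642661/18.6 = 0.6797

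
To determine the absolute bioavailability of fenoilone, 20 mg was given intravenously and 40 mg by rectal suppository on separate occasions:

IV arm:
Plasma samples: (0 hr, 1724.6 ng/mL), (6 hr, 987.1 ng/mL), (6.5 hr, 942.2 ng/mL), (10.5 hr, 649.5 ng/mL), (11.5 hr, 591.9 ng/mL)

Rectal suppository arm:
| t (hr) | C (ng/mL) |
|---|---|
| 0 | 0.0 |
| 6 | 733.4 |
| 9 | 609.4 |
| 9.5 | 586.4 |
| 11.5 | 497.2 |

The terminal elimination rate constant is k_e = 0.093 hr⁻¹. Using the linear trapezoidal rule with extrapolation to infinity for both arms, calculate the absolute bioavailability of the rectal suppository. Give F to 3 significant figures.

Trapezoidal AUC_0→11.5 (IV):
  [0→6]: (1724.6+987.1)/2 × 6 = 8135.1
  [6→6.5]: (987.1+942.2)/2 × 0.5 = 482.325
  [6.5→10.5]: (942.2+649.5)/2 × 4 = 3183.4
  [10.5→11.5]: (649.5+591.9)/2 × 1 = 620.7
  Sum = 12421.525 ng/mL·hr
IV tail: 591.9/0.093 = 6364.516; AUC_iv,0→∞ = 12421.525 + 6364.516 = 18786.041 ng/mL·hr
Trapezoidal AUC_0→11.5 (rectal suppository):
  [0→6]: (0.0+733.4)/2 × 6 = 2200.2
  [6→9]: (733.4+609.4)/2 × 3 = 2014.2
  [9→9.5]: (609.4+586.4)/2 × 0.5 = 298.95
  [9.5→11.5]: (586.4+497.2)/2 × 2 = 1083.6
  Sum = 5596.95 ng/mL·hr
rectal suppository tail: 497.2/0.093 = 5346.237; AUC_ev,0→∞ = 5596.95 + 5346.237 = 10943.187 ng/mL·hr
F = (AUC_ev/D_ev)/(AUC_iv/D_iv) = (10943.187/40)/(18786.041/20) = 273.58/939.30205 = 0.2913

F = 0.291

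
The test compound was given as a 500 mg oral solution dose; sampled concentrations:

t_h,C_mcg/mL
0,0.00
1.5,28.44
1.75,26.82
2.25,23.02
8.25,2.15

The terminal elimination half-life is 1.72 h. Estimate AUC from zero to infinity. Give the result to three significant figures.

AUC = 122 mcg/mL·h

Trapezoidal AUC_0→8.25:
  [0→1.5]: (0.00+28.44)/2 × 1.5 = 21.33
  [1.5→1.75]: (28.44+26.82)/2 × 0.25 = 6.9075
  [1.75→2.25]: (26.82+23.02)/2 × 0.5 = 12.46
  [2.25→8.25]: (23.02+2.15)/2 × 6 = 75.51
  Sum = 116.2075 mcg/mL·h
k_e = ln2 / t½ = 0.693147 / 1.72 = 0.4030 h^-1
Extrapolated tail: C_last / k_e = 2.15 / 0.403 = 5.335
AUC_0→∞ = 116.2075 + 5.335 = 121.5425 mcg/mL·h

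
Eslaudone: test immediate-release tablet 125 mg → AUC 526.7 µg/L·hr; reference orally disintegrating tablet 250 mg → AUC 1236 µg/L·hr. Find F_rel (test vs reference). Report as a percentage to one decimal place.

F_rel = (AUC_test/D_test) / (AUC_ref/D_ref)
      = (526.7/125) / (1236/250)
      = 4.2136 / 4.944 = 0.8523 = 85.23%

F_rel = 85.2%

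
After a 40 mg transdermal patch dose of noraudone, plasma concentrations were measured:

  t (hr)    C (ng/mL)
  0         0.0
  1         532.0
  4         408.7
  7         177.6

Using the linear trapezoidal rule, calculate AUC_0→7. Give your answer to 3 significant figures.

AUC = 2560 ng/mL·hr

Trapezoidal AUC_0→7:
  [0→1]: (0.0+532.0)/2 × 1 = 266.0
  [1→4]: (532.0+408.7)/2 × 3 = 1411.05
  [4→7]: (408.7+177.6)/2 × 3 = 879.45
  Sum = 2556.5 ng/mL·hr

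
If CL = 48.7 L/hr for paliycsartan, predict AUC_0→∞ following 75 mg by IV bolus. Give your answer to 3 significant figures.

AUC_0→∞ = Dose_iv / CL
        = 75 / 48.7 = 1.54004 mg/L·hr

AUC = 1.54 mg/L·hr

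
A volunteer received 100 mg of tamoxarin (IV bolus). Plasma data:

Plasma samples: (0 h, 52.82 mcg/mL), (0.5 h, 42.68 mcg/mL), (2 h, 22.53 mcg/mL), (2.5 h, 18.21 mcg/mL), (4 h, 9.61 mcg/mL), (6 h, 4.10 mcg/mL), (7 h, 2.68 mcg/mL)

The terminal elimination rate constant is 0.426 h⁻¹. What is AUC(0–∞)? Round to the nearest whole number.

AUC = 127 mcg/mL·h

Trapezoidal AUC_0→7:
  [0→0.5]: (52.82+42.68)/2 × 0.5 = 23.875
  [0.5→2]: (42.68+22.53)/2 × 1.5 = 48.9075
  [2→2.5]: (22.53+18.21)/2 × 0.5 = 10.185
  [2.5→4]: (18.21+9.61)/2 × 1.5 = 20.865
  [4→6]: (9.61+4.10)/2 × 2 = 13.71
  [6→7]: (4.10+2.68)/2 × 1 = 3.39
  Sum = 120.9325 mcg/mL·h
Extrapolated tail: C_last / k_e = 2.68 / 0.426 = 6.291
AUC_0→∞ = 120.9325 + 6.291 = 127.2235 mcg/mL·h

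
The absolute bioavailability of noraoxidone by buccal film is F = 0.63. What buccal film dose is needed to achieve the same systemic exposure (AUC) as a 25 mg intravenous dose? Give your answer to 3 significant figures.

For equal systemic exposure: F × D_ev = D_iv
D_ev = D_iv / F = 25 / 0.63 = 39.6825 mg

D_buccal = 39.7 mg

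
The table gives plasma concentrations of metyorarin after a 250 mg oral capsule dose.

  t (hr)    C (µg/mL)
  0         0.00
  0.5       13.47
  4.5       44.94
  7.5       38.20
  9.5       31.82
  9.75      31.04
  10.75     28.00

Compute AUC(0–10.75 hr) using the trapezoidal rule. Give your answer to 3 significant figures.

AUC = 352 µg/mL·hr

Trapezoidal AUC_0→10.75:
  [0→0.5]: (0.00+13.47)/2 × 0.5 = 3.3675
  [0.5→4.5]: (13.47+44.94)/2 × 4 = 116.82
  [4.5→7.5]: (44.94+38.20)/2 × 3 = 124.71
  [7.5→9.5]: (38.20+31.82)/2 × 2 = 70.02
  [9.5→9.75]: (31.82+31.04)/2 × 0.25 = 7.8575
  [9.75→10.75]: (31.04+28.00)/2 × 1 = 29.52
  Sum = 352.295 µg/mL·hr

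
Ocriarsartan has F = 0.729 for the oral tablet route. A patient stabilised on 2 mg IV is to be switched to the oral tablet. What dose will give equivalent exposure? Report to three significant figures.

D_oral = 2.74 mg

For equal systemic exposure: F × D_ev = D_iv
D_ev = D_iv / F = 2 / 0.729 = 2.74348 mg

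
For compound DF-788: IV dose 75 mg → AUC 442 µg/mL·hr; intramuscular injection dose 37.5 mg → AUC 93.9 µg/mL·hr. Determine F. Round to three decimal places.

F = 0.425

F = (AUC_ev / D_ev) / (AUC_iv / D_iv)
  = (93.9/37.5) / (442/75)
  = 2.504 / 5.89333 = 0.4249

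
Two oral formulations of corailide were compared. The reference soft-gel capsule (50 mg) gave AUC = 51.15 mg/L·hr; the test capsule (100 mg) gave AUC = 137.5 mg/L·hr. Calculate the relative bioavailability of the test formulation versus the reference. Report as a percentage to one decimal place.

F_rel = (AUC_test/D_test) / (AUC_ref/D_ref)
      = (137.5/100) / (51.15/50)
      = 1.375 / 1.023 = 1.3441 = 134.41%

F_rel = 134.4%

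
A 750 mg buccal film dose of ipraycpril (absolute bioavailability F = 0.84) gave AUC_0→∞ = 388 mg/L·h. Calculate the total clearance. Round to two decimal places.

CL = 1.62 L/h

CL = F × Dose / AUC_0→∞
   = 0.84 × 750 / 388 = 1.62371 L/h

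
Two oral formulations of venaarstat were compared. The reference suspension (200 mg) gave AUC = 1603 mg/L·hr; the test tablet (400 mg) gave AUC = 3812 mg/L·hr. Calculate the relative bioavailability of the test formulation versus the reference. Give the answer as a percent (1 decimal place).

F_rel = 118.9%

F_rel = (AUC_test/D_test) / (AUC_ref/D_ref)
      = (3812/400) / (1603/200)
      = 9.53 / 8.015 = 1.1890 = 118.90%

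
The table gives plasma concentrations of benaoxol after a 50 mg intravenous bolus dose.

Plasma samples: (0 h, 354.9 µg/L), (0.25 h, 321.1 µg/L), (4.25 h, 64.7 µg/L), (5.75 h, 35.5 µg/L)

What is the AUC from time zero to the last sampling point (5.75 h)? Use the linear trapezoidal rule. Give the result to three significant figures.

Trapezoidal AUC_0→5.75:
  [0→0.25]: (354.9+321.1)/2 × 0.25 = 84.5
  [0.25→4.25]: (321.1+64.7)/2 × 4 = 771.6
  [4.25→5.75]: (64.7+35.5)/2 × 1.5 = 75.15
  Sum = 931.25 µg/L·h

AUC = 931 µg/L·h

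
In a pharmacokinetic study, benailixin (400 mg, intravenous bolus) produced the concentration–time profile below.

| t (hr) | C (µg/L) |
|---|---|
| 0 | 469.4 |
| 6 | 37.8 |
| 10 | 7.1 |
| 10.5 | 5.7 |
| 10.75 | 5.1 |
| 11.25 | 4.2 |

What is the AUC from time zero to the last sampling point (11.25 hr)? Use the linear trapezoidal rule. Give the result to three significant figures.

Trapezoidal AUC_0→11.25:
  [0→6]: (469.4+37.8)/2 × 6 = 1521.6
  [6→10]: (37.8+7.1)/2 × 4 = 89.8
  [10→10.5]: (7.1+5.7)/2 × 0.5 = 3.2
  [10.5→10.75]: (5.7+5.1)/2 × 0.25 = 1.35
  [10.75→11.25]: (5.1+4.2)/2 × 0.5 = 2.325
  Sum = 1618.275 µg/L·hr

AUC = 1620 µg/L·hr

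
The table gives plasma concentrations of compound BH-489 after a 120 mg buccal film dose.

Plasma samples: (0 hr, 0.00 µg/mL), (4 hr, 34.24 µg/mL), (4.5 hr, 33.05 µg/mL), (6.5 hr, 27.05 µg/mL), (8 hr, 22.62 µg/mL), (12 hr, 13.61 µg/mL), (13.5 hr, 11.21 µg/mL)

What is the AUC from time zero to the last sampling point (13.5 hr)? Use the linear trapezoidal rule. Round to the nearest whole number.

Trapezoidal AUC_0→13.5:
  [0→4]: (0.00+34.24)/2 × 4 = 68.48
  [4→4.5]: (34.24+33.05)/2 × 0.5 = 16.8225
  [4.5→6.5]: (33.05+27.05)/2 × 2 = 60.1
  [6.5→8]: (27.05+22.62)/2 × 1.5 = 37.2525
  [8→12]: (22.62+13.61)/2 × 4 = 72.46
  [12→13.5]: (13.61+11.21)/2 × 1.5 = 18.615
  Sum = 273.73 µg/mL·hr

AUC = 274 µg/mL·hr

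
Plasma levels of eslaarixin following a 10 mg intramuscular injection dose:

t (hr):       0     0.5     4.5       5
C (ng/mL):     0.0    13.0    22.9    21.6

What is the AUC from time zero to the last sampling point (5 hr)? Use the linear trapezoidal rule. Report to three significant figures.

Trapezoidal AUC_0→5:
  [0→0.5]: (0.0+13.0)/2 × 0.5 = 3.25
  [0.5→4.5]: (13.0+22.9)/2 × 4 = 71.8
  [4.5→5]: (22.9+21.6)/2 × 0.5 = 11.125
  Sum = 86.175 ng/mL·hr

AUC = 86.2 ng/mL·hr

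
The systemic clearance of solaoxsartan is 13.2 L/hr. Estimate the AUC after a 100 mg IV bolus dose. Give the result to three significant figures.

AUC_0→∞ = Dose_iv / CL
        = 100 / 13.2 = 7.57576 mg/L·hr

AUC = 7.58 mg/L·hr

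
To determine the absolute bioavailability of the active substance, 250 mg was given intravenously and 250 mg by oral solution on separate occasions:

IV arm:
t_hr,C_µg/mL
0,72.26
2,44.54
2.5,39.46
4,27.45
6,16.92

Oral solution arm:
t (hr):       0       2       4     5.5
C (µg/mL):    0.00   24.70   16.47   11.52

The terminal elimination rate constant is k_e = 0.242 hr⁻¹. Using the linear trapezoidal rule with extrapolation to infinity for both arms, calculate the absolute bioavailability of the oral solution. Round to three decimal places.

Trapezoidal AUC_0→6 (IV):
  [0→2]: (72.26+44.54)/2 × 2 = 116.8
  [2→2.5]: (44.54+39.46)/2 × 0.5 = 21.0
  [2.5→4]: (39.46+27.45)/2 × 1.5 = 50.1825
  [4→6]: (27.45+16.92)/2 × 2 = 44.37
  Sum = 232.3525 µg/mL·hr
IV tail: 16.92/0.242 = 69.917; AUC_iv,0→∞ = 232.3525 + 69.917 = 302.2695 µg/mL·hr
Trapezoidal AUC_0→5.5 (oral solution):
  [0→2]: (0.00+24.70)/2 × 2 = 24.7
  [2→4]: (24.70+16.47)/2 × 2 = 41.17
  [4→5.5]: (16.47+11.52)/2 × 1.5 = 20.9925
  Sum = 86.8625 µg/mL·hr
oral solution tail: 11.52/0.242 = 47.603; AUC_ev,0→∞ = 86.8625 + 47.603 = 134.4655 µg/mL·hr
F = (AUC_ev/D_ev)/(AUC_iv/D_iv) = (134.4655/250)/(302.2695/250) = 0.537862/1.209078 = 0.4449

F = 0.445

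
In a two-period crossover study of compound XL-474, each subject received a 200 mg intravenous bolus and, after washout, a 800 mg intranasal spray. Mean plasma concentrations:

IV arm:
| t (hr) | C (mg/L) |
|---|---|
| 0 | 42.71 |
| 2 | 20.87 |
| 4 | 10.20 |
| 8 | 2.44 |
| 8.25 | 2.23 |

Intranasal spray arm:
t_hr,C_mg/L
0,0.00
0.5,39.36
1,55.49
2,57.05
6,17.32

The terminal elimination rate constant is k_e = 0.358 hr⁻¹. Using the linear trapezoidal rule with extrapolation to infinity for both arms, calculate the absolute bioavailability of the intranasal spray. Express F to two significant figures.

Trapezoidal AUC_0→8.25 (IV):
  [0→2]: (42.71+20.87)/2 × 2 = 63.58
  [2→4]: (20.87+10.20)/2 × 2 = 31.07
  [4→8]: (10.20+2.44)/2 × 4 = 25.28
  [8→8.25]: (2.44+2.23)/2 × 0.25 = 0.58375
  Sum = 120.51375 mg/L·hr
IV tail: 2.23/0.358 = 6.229; AUC_iv,0→∞ = 120.51375 + 6.229 = 126.74275 mg/L·hr
Trapezoidal AUC_0→6 (intranasal spray):
  [0→0.5]: (0.00+39.36)/2 × 0.5 = 9.84
  [0.5→1]: (39.36+55.49)/2 × 0.5 = 23.7125
  [1→2]: (55.49+57.05)/2 × 1 = 56.27
  [2→6]: (57.05+17.32)/2 × 4 = 148.74
  Sum = 238.5625 mg/L·hr
intranasal spray tail: 17.32/0.358 = 48.380; AUC_ev,0→∞ = 238.5625 + 48.380 = 286.9425 mg/L·hr
F = (AUC_ev/D_ev)/(AUC_iv/D_iv) = (286.9425/800)/(126.74275/200) = 0.358678/0.63371375 = 0.5660

F = 0.57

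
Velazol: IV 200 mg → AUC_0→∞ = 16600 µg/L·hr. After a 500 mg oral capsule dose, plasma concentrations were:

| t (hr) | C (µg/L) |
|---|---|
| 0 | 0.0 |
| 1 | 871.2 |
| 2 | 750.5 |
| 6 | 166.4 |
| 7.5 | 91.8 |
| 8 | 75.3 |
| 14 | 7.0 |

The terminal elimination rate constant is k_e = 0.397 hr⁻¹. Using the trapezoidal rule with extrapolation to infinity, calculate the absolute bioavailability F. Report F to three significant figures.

Trapezoidal AUC_0→14 (oral capsule):
  [0→1]: (0.0+871.2)/2 × 1 = 435.6
  [1→2]: (871.2+750.5)/2 × 1 = 810.85
  [2→6]: (750.5+166.4)/2 × 4 = 1833.8
  [6→7.5]: (166.4+91.8)/2 × 1.5 = 193.65
  [7.5→8]: (91.8+75.3)/2 × 0.5 = 41.775
  [8→14]: (75.3+7.0)/2 × 6 = 246.9
  Sum = 3562.575 µg/L·hr
Tail: C_last/k_e = 7.0/0.397 = 17.632
AUC_0→∞ (oral capsule) = 3562.575 + 17.632 = 3580.207 µg/L·hr
F = (AUC_ev/D_ev)/(AUC_iv/D_iv) = (3580.207/500)/(16600/200) = 7.160414/83 = 0.0863

F = 0.0863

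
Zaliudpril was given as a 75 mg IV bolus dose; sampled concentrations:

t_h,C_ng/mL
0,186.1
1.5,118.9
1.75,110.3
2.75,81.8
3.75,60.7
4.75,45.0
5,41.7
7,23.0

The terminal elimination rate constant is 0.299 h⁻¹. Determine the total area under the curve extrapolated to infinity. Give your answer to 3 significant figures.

Trapezoidal AUC_0→7:
  [0→1.5]: (186.1+118.9)/2 × 1.5 = 228.75
  [1.5→1.75]: (118.9+110.3)/2 × 0.25 = 28.65
  [1.75→2.75]: (110.3+81.8)/2 × 1 = 96.05
  [2.75→3.75]: (81.8+60.7)/2 × 1 = 71.25
  [3.75→4.75]: (60.7+45.0)/2 × 1 = 52.85
  [4.75→5]: (45.0+41.7)/2 × 0.25 = 10.8375
  [5→7]: (41.7+23.0)/2 × 2 = 64.7
  Sum = 553.0875 ng/mL·h
Extrapolated tail: C_last / k_e = 23.0 / 0.299 = 76.923
AUC_0→∞ = 553.0875 + 76.923 = 630.0105 ng/mL·h

AUC = 630 ng/mL·h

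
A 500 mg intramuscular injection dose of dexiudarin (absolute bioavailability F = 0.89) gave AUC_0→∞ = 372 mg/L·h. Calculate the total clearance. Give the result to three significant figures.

CL = F × Dose / AUC_0→∞
   = 0.89 × 500 / 372 = 1.19624 L/h

CL = 1.20 L/h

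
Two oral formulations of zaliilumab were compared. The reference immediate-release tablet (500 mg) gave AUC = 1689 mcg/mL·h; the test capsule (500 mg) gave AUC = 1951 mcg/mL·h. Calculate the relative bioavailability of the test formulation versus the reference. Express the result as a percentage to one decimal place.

F_rel = (AUC_test/D_test) / (AUC_ref/D_ref)
      = (1951/500) / (1689/500)
      = 3.902 / 3.378 = 1.1551 = 115.51%

F_rel = 115.5%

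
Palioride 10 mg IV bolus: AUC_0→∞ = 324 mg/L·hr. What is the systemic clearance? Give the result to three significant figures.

CL = 0.0309 L/hr

CL = Dose_iv / AUC_0→∞
   = 10 / 324 = 0.0308642 L/hr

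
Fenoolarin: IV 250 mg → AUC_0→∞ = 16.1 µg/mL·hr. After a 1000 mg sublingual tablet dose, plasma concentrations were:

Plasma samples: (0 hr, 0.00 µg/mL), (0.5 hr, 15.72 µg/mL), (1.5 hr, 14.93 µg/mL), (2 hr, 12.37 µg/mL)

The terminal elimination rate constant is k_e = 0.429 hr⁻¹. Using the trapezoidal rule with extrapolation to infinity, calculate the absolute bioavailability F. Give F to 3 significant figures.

F = 0.853

Trapezoidal AUC_0→2 (sublingual tablet):
  [0→0.5]: (0.00+15.72)/2 × 0.5 = 3.93
  [0.5→1.5]: (15.72+14.93)/2 × 1 = 15.325
  [1.5→2]: (14.93+12.37)/2 × 0.5 = 6.825
  Sum = 26.08 µg/mL·hr
Tail: C_last/k_e = 12.37/0.429 = 28.834
AUC_0→∞ (sublingual tablet) = 26.08 + 28.834 = 54.914 µg/mL·hr
F = (AUC_ev/D_ev)/(AUC_iv/D_iv) = (54.914/1000)/(16.1/250) = 0.054914/0.0644 = 0.8527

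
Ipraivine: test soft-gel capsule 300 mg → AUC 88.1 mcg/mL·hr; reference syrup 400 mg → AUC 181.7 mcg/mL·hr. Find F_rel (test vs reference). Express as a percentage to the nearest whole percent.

F_rel = 65%

F_rel = (AUC_test/D_test) / (AUC_ref/D_ref)
      = (88.1/300) / (181.7/400)
      = 0.293667 / 0.45425 = 0.6465 = 64.65%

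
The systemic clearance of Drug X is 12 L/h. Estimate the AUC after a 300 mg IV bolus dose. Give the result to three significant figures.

AUC = 25.0 mg/L·h

AUC_0→∞ = Dose_iv / CL
        = 300 / 12 = 25 mg/L·h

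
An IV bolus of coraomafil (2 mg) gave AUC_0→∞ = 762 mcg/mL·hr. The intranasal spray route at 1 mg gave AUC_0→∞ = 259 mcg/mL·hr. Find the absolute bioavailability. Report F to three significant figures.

F = (AUC_ev / D_ev) / (AUC_iv / D_iv)
  = (259/1) / (762/2)
  = 259 / 381 = 0.6798

F = 0.680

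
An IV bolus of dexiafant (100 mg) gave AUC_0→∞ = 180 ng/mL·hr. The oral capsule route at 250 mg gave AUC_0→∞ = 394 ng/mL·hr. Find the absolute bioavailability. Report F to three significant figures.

F = (AUC_ev / D_ev) / (AUC_iv / D_iv)
  = (394/250) / (180/100)
  = 1.576 / 1.8 = 0.8756

F = 0.876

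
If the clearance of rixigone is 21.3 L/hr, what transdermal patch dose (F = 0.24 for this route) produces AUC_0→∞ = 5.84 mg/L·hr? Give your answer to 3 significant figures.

Dose = 518 mg

Dose = CL × AUC_0→∞ / F
     = 21.3 × 5.84 / 0.24 = 518.3 mg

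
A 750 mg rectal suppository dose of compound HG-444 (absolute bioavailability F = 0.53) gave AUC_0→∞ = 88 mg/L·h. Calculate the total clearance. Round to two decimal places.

CL = 4.52 L/h

CL = F × Dose / AUC_0→∞
   = 0.53 × 750 / 88 = 4.51705 L/h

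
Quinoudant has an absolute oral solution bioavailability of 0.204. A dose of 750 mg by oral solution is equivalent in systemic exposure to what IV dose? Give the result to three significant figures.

D_iv = 153 mg

Systemic exposure from an extravascular dose = F × D_ev, so the equivalent IV dose is F × D_ev.
D_iv = F × D_ev = 0.204 × 750 = 153 mg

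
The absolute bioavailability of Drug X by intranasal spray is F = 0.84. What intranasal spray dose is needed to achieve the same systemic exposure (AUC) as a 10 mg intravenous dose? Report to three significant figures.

For equal systemic exposure: F × D_ev = D_iv
D_ev = D_iv / F = 10 / 0.84 = 11.9048 mg

D_intranasal = 11.9 mg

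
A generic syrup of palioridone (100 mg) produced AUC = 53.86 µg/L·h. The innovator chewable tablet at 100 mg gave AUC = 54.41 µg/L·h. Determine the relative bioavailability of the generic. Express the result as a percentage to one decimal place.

F_rel = 99.0%

F_rel = (AUC_test/D_test) / (AUC_ref/D_ref)
      = (53.86/100) / (54.41/100)
      = 0.5386 / 0.5441 = 0.9899 = 98.99%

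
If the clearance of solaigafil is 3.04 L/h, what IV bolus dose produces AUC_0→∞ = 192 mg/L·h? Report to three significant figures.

Dose_iv = CL × AUC_0→∞
     = 3.04 × 192 = 583.68 mg

Dose = 584 mg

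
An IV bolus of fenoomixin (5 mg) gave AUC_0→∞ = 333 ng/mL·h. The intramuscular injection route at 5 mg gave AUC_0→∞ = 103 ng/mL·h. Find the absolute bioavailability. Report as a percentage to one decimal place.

F = 30.9%

F = (AUC_ev / D_ev) / (AUC_iv / D_iv)
  = (103/5) / (333/5)
  = 20.6 / 66.6 = 0.3093
  = 30.93%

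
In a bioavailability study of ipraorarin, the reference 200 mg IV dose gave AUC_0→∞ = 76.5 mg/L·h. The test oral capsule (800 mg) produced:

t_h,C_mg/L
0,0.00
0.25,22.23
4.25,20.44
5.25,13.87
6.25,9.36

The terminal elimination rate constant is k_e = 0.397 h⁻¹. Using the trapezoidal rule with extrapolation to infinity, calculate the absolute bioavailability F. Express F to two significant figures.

Trapezoidal AUC_0→6.25 (oral capsule):
  [0→0.25]: (0.00+22.23)/2 × 0.25 = 2.77875
  [0.25→4.25]: (22.23+20.44)/2 × 4 = 85.34
  [4.25→5.25]: (20.44+13.87)/2 × 1 = 17.155
  [5.25→6.25]: (13.87+9.36)/2 × 1 = 11.615
  Sum = 116.88875 mg/L·h
Tail: C_last/k_e = 9.36/0.397 = 23.577
AUC_0→∞ (oral capsule) = 116.88875 + 23.577 = 140.46575 mg/L·h
F = (AUC_ev/D_ev)/(AUC_iv/D_iv) = (140.46575/800)/(76.5/200) = 0.175582/0.3825 = 0.4590

F = 0.46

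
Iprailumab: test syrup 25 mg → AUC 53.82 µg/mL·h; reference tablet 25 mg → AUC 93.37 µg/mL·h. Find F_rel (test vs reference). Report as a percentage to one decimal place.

F_rel = 57.6%

F_rel = (AUC_test/D_test) / (AUC_ref/D_ref)
      = (53.82/25) / (93.37/25)
      = 2.1528 / 3.7348 = 0.5764 = 57.64%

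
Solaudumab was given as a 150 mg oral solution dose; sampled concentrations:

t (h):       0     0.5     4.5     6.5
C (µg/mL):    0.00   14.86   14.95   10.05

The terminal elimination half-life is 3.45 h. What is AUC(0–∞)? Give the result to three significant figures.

AUC = 138 µg/mL·h

Trapezoidal AUC_0→6.5:
  [0→0.5]: (0.00+14.86)/2 × 0.5 = 3.715
  [0.5→4.5]: (14.86+14.95)/2 × 4 = 59.62
  [4.5→6.5]: (14.95+10.05)/2 × 2 = 25.0
  Sum = 88.335 µg/mL·h
k_e = ln2 / t½ = 0.693147 / 3.45 = 0.2009 h^-1
Extrapolated tail: C_last / k_e = 10.05 / 0.2009 = 50.025
AUC_0→∞ = 88.335 + 50.025 = 138.36 µg/mL·h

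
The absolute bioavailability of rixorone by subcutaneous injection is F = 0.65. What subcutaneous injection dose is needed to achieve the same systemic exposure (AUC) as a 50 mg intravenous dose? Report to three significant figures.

For equal systemic exposure: F × D_ev = D_iv
D_ev = D_iv / F = 50 / 0.65 = 76.9231 mg

D_subcutaneous = 76.9 mg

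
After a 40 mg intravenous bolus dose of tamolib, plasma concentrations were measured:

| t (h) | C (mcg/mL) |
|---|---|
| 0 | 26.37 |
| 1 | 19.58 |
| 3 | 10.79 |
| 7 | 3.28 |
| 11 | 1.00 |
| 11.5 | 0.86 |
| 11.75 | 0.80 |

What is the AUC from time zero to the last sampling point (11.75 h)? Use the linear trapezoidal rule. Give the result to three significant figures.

Trapezoidal AUC_0→11.75:
  [0→1]: (26.37+19.58)/2 × 1 = 22.975
  [1→3]: (19.58+10.79)/2 × 2 = 30.37
  [3→7]: (10.79+3.28)/2 × 4 = 28.14
  [7→11]: (3.28+1.00)/2 × 4 = 8.56
  [11→11.5]: (1.00+0.86)/2 × 0.5 = 0.465
  [11.5→11.75]: (0.86+0.80)/2 × 0.25 = 0.2075
  Sum = 90.7175 mcg/mL·h

AUC = 90.7 mcg/mL·h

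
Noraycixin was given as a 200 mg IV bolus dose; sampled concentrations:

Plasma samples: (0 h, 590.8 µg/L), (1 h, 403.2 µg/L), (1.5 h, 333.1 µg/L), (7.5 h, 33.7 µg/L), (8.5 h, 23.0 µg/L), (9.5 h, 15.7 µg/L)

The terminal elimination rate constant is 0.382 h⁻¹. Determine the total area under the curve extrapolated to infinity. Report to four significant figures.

AUC = 1870 µg/L·h

Trapezoidal AUC_0→9.5:
  [0→1]: (590.8+403.2)/2 × 1 = 497.0
  [1→1.5]: (403.2+333.1)/2 × 0.5 = 184.075
  [1.5→7.5]: (333.1+33.7)/2 × 6 = 1100.4
  [7.5→8.5]: (33.7+23.0)/2 × 1 = 28.35
  [8.5→9.5]: (23.0+15.7)/2 × 1 = 19.35
  Sum = 1829.175 µg/L·h
Extrapolated tail: C_last / k_e = 15.7 / 0.382 = 41.099
AUC_0→∞ = 1829.175 + 41.099 = 1870.274 µg/L·h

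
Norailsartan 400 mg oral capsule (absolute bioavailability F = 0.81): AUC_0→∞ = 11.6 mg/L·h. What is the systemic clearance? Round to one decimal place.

CL = 27.9 L/h

CL = F × Dose / AUC_0→∞
   = 0.81 × 400 / 11.6 = 27.931 L/h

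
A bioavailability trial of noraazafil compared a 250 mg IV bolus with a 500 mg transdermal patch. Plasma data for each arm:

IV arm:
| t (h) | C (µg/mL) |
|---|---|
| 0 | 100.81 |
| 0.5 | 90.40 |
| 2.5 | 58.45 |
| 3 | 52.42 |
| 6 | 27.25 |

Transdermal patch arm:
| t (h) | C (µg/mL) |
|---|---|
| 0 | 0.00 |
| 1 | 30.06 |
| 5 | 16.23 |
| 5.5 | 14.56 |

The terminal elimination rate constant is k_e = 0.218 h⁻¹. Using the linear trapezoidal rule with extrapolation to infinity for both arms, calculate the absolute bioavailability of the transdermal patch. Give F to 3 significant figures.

F = 0.194

Trapezoidal AUC_0→6 (IV):
  [0→0.5]: (100.81+90.40)/2 × 0.5 = 47.8025
  [0.5→2.5]: (90.40+58.45)/2 × 2 = 148.85
  [2.5→3]: (58.45+52.42)/2 × 0.5 = 27.7175
  [3→6]: (52.42+27.25)/2 × 3 = 119.505
  Sum = 343.875 µg/mL·h
IV tail: 27.25/0.218 = 125.000; AUC_iv,0→∞ = 343.875 + 125.000 = 468.875 µg/mL·h
Trapezoidal AUC_0→5.5 (transdermal patch):
  [0→1]: (0.00+30.06)/2 × 1 = 15.03
  [1→5]: (30.06+16.23)/2 × 4 = 92.58
  [5→5.5]: (16.23+14.56)/2 × 0.5 = 7.6975
  Sum = 115.3075 µg/mL·h
transdermal patch tail: 14.56/0.218 = 66.789; AUC_ev,0→∞ = 115.3075 + 66.789 = 182.0965 µg/mL·h
F = (AUC_ev/D_ev)/(AUC_iv/D_iv) = (182.0965/500)/(468.875/250) = 0.364193/1.8755 = 0.1942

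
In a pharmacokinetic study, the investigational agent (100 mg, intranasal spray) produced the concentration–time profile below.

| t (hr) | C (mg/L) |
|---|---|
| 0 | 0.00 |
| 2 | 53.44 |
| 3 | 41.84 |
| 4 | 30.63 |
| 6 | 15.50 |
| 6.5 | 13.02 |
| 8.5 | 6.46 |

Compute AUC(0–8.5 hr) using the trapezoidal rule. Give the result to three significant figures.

Trapezoidal AUC_0→8.5:
  [0→2]: (0.00+53.44)/2 × 2 = 53.44
  [2→3]: (53.44+41.84)/2 × 1 = 47.64
  [3→4]: (41.84+30.63)/2 × 1 = 36.235
  [4→6]: (30.63+15.50)/2 × 2 = 46.13
  [6→6.5]: (15.50+13.02)/2 × 0.5 = 7.13
  [6.5→8.5]: (13.02+6.46)/2 × 2 = 19.48
  Sum = 210.055 mg/L·hr

AUC = 210 mg/L·hr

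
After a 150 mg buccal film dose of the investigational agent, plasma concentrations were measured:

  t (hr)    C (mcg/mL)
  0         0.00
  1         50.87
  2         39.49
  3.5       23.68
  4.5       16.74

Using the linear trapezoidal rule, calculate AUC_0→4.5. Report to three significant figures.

AUC = 138 mcg/mL·hr

Trapezoidal AUC_0→4.5:
  [0→1]: (0.00+50.87)/2 × 1 = 25.435
  [1→2]: (50.87+39.49)/2 × 1 = 45.18
  [2→3.5]: (39.49+23.68)/2 × 1.5 = 47.3775
  [3.5→4.5]: (23.68+16.74)/2 × 1 = 20.21
  Sum = 138.2025 mcg/mL·hr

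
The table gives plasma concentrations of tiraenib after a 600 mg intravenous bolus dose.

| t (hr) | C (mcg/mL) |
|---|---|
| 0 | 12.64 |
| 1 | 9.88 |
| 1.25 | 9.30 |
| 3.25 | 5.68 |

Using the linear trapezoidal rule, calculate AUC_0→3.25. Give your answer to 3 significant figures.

AUC = 28.6 mcg/mL·hr

Trapezoidal AUC_0→3.25:
  [0→1]: (12.64+9.88)/2 × 1 = 11.26
  [1→1.25]: (9.88+9.30)/2 × 0.25 = 2.3975
  [1.25→3.25]: (9.30+5.68)/2 × 2 = 14.98
  Sum = 28.6375 mcg/mL·hr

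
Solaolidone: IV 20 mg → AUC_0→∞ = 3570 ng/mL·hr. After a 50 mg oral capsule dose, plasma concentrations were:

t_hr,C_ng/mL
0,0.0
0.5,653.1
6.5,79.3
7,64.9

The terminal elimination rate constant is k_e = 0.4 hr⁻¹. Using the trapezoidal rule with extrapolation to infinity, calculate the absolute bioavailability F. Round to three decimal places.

Trapezoidal AUC_0→7 (oral capsule):
  [0→0.5]: (0.0+653.1)/2 × 0.5 = 163.275
  [0.5→6.5]: (653.1+79.3)/2 × 6 = 2197.2
  [6.5→7]: (79.3+64.9)/2 × 0.5 = 36.05
  Sum = 2396.525 ng/mL·hr
Tail: C_last/k_e = 64.9/0.4 = 162.250
AUC_0→∞ (oral capsule) = 2396.525 + 162.250 = 2558.775 ng/mL·hr
F = (AUC_ev/D_ev)/(AUC_iv/D_iv) = (2558.775/50)/(3570/20) = 51.1755/178.5 = 0.2867

F = 0.287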